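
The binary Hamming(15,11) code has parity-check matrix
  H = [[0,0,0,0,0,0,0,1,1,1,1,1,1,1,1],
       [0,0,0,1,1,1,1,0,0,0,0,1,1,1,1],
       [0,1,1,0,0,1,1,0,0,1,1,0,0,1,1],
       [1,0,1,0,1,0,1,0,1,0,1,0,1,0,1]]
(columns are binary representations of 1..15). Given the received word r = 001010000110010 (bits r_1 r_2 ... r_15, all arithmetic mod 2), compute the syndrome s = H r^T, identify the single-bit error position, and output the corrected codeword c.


s = (1, 0, 0, 1)^T, error position = 9, corrected codeword c = 001010001110010

Compute s = H r^T mod 2 one row at a time:
  s_1 = 0 + 0 + 1 + 1 + 0 + 0 + 1 + 0 = 3 ≡ 1 (mod 2).
  s_2 = 0 + 1 + 0 + 0 + 0 + 0 + 1 + 0 = 2 ≡ 0 (mod 2).
  s_3 = 0 + 1 + 0 + 0 + 1 + 1 + 1 + 0 = 4 ≡ 0 (mod 2).
  s_4 = 0 + 1 + 1 + 0 + 0 + 1 + 0 + 0 = 3 ≡ 1 (mod 2).
s = (1, 0, 0, 1)^T — this equals column 9 of H (binary 1001), so error is at position 9.
Correct: flip bit 9 of r = 001010000110010 to get c = 001010001110010.


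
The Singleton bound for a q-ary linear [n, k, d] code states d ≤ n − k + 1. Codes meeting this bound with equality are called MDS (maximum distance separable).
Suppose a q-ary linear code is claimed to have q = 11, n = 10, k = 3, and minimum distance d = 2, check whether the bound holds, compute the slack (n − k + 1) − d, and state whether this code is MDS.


Singleton RHS = n − k + 1 = 8, slack = 6, bound satisfied, not MDS.

Singleton bound: d ≤ n − k + 1.
Here n = 10, k = 3, so n − k + 1 = 8.
Given d = 2, check d ≤ 8: YES.
Slack = (n − k + 1) − d = 6.
The code is NOT MDS (slack = 6 > 0).
Description: the claimed parameters are [10, 3, 2]_11; such a code would be non-MDS.


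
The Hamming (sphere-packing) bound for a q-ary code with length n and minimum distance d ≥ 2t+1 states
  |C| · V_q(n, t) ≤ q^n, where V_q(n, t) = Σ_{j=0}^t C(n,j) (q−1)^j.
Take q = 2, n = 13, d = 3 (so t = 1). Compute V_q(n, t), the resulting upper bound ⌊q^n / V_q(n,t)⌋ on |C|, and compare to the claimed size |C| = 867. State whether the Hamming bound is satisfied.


V_q(n, t) = 14, q^n = 8192, Hamming bound = 585, |C| = 867 > bound (violated).

Step 1: Compute V_q(n, t) = Σ_{j=0}^1 C(n, j) (q−1)^j.
  j = 0: C(13,0)·(1)^0 = 1·1 = 1.
  j = 1: C(13,1)·(1)^1 = 13·1 = 13.
  V_q(n, t) = 1 + 13 = 14.
Step 2: q^n = 2^13 = 8192.
Step 3: Hamming bound ⌊q^n / V_q(n,t)⌋ = ⌊8192/14⌋ = 585.
Step 4: Compare |C| = 867 to 585: violated.
The claimed |C| lies above the Hamming bound, so no 2-ary code of length 13 with d ≥ 3 can have 867 codewords.


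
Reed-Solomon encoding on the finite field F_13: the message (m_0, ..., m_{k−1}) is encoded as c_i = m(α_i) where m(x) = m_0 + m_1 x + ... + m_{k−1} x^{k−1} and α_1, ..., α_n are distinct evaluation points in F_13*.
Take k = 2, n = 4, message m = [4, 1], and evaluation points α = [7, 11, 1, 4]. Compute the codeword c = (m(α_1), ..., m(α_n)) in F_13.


c = [11, 2, 5, 8]

Message polynomial: m(x) = 4 + 1·x (mod 13).
For each evaluation point α_i, compute m(α_i) mod 13:
  α_1 = 7: Horner steps 1 → 11, so m(7) = 11.
  α_2 = 11: Horner steps 1 → 2, so m(11) = 2.
  α_3 = 1: Horner steps 1 → 5, so m(1) = 5.
  α_4 = 4: Horner steps 1 → 8, so m(4) = 8.
Codeword c = [11, 2, 5, 8] ∈ F_13^4.


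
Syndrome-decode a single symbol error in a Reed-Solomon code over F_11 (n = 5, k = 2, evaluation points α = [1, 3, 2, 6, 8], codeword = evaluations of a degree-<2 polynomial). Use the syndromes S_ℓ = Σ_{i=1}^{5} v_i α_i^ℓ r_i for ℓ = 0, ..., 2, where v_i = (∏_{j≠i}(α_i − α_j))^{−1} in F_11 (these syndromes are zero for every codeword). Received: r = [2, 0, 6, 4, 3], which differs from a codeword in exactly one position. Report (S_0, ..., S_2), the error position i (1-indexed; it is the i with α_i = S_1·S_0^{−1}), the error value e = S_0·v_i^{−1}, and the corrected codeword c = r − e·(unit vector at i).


S = (3, 3, 3), error at position 1, error magnitude e = 1, c = [1, 0, 6, 4, 3].

Step 1: column multipliers v_i = (∏_{j≠i}(α_i − α_j))^{−1} mod 11.
  i = 1 (α = 1): (1−3)(1−2)(1−6)(1−8) = (−2)·(−1)·(−5)·(−7) = 70 ≡ 4, so v_1 = 4^{−1} = 3 (mod 11).
  i = 2 (α = 3): (3−1)(3−2)(3−6)(3−8) = 2·1·(−3)·(−5) = 30 ≡ 8, so v_2 = 8^{−1} = 7 (mod 11).
  i = 3 (α = 2): (2−1)(2−3)(2−6)(2−8) = 1·(−1)·(−4)·(−6) = −24 ≡ 9, so v_3 = 9^{−1} = 5 (mod 11).
  i = 4 (α = 6): (6−1)(6−3)(6−2)(6−8) = 5·3·4·(−2) = −120 ≡ 1, so v_4 = 1^{−1} = 1 (mod 11).
  i = 5 (α = 8): (8−1)(8−3)(8−2)(8−6) = 7·5·6·2 = 420 ≡ 2, so v_5 = 2^{−1} = 6 (mod 11).
  v = [3, 7, 5, 1, 6].
Step 2: syndromes of r = [2, 0, 6, 4, 3] (all sums mod 11).
  S_0 = Σ v_i r_i = 3·2 + 7·0 + 5·6 + 1·4 + 6·3 = 58 ≡ 3.
  S_1 = Σ v_i α_i r_i = 3·1·2 + 7·3·0 + 5·2·6 + 1·6·4 + 6·8·3 = 234 ≡ 3.
  α_i^2 mod 11 = [1, 9, 4, 3, 9].
  S_2 = Σ v_i α_i^2 r_i = 3·1·2 + 7·9·0 + 5·4·6 + 1·3·4 + 6·9·3 = 300 ≡ 3.
  S = (3, 3, 3) ≠ 0, so r is not a codeword (an error is present).
Step 3: locate the error. For a single error e at position i, S_ℓ = v_i·e·α_i^ℓ, so α_err = S_1/S_0.
  S_0^{−1} = 3^{−1} = 4 (mod 11), so α_err = 3·4 = 12 ≡ 1 = α_1. Error position i = 1.
  Consistency check: S_2/S_1 = 3·4 = 12 ≡ 1 = α_err ✓ (single-error assumption holds).
Step 4: error magnitude e = S_0/v_1 = S_0·∏_{j≠1}(α_1 − α_j) = 3·4 = 12 ≡ 1 (mod 11).
Step 5: correct position 1: c_1 = r_1 − e = 2 − 1 ≡ 1 (mod 11). Hence c = [1, 0, 6, 4, 3].
  Check: interpolating c through the α_i gives m(x) = 7 + 5·x (degree < 2) with m(α_i) = c_i for every i, so c is indeed a codeword.


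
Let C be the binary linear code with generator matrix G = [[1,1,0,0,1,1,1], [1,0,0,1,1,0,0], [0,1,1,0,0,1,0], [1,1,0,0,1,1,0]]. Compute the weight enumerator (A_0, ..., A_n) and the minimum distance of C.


Weight distribution: A_0 = 1, A_1 = 1, A_2 = 1, A_3 = 5, A_4 = 5, A_5 = 1, A_6 = 1, A_7 = 1. Minimum distance d = 1.

Enumerate all 2^4 = 16 messages m ∈ F_2^4.
For each, compute codeword c = mG in F_2^7, then tally its weight.
  m = 0000 → c = 0000000, weight = 0.
  m = 1000 → c = 1100111, weight = 5.
  m = 0100 → c = 1001100, weight = 3.
  m = 1100 → c = 0101011, weight = 4.
  m = 0010 → c = 0110010, weight = 3.
  m = 1010 → c = 1010101, weight = 4.
  m = 0110 → c = 1111110, weight = 6.
  m = 1110 → c = 0011001, weight = 3.
  m = 0001 → c = 1100110, weight = 4.
  m = 1001 → c = 0000001, weight = 1.
  m = 0101 → c = 0101010, weight = 3.
  m = 1101 → c = 1001101, weight = 4.
  m = 0011 → c = 1010100, weight = 3.
  m = 1011 → c = 0110011, weight = 4.
  m = 0111 → c = 0011000, weight = 2.
  m = 1111 → c = 1111111, weight = 7.
Tally weights:
  weight 0: 1 codewords.
  weight 1: 1 codewords.
  weight 2: 1 codewords.
  weight 3: 5 codewords.
  weight 4: 5 codewords.
  weight 5: 1 codewords.
  weight 6: 1 codewords.
  weight 7: 1 codewords.
Minimum distance d = smallest w > 0 with A_w > 0 = 1.
Sanity: Σ A_w = 16 = 2^4 = 16 ✓.


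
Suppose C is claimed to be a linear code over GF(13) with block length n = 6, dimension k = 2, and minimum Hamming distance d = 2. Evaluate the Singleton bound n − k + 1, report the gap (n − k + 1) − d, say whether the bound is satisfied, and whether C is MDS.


Singleton RHS = n − k + 1 = 5, slack = 3, bound satisfied, not MDS.

Singleton bound: d ≤ n − k + 1.
Here n = 6, k = 2, so n − k + 1 = 5.
Given d = 2, check d ≤ 5: YES.
Slack = (n − k + 1) − d = 3.
The code is NOT MDS (slack = 3 > 0).
Description: the claimed parameters are [6, 2, 2]_13; such a code would be non-MDS.


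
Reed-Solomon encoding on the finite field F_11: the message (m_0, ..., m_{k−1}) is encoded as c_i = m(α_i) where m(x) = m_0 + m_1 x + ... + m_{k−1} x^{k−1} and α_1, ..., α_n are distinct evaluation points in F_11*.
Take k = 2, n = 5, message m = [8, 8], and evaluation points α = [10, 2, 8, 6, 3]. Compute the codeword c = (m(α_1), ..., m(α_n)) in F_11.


c = [0, 2, 6, 1, 10]

Message polynomial: m(x) = 8 + 8·x (mod 11).
For each evaluation point α_i, compute m(α_i) mod 11:
  α_1 = 10: Horner steps 8 → 0, so m(10) = 0.
  α_2 = 2: Horner steps 8 → 2, so m(2) = 2.
  α_3 = 8: Horner steps 8 → 6, so m(8) = 6.
  α_4 = 6: Horner steps 8 → 1, so m(6) = 1.
  α_5 = 3: Horner steps 8 → 10, so m(3) = 10.
Codeword c = [0, 2, 6, 1, 10] ∈ F_11^5.


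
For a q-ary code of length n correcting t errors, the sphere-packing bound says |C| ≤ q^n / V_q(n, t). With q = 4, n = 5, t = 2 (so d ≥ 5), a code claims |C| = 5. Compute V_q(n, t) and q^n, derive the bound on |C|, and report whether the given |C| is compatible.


V_q(n, t) = 106, q^n = 1024, Hamming bound = 9, |C| = 5 ≤ bound (satisfied).

Step 1: Compute V_q(n, t) = Σ_{j=0}^2 C(n, j) (q−1)^j.
  j = 0: C(5,0)·(3)^0 = 1·1 = 1.
  j = 1: C(5,1)·(3)^1 = 5·3 = 15.
  j = 2: C(5,2)·(3)^2 = 10·9 = 90.
  V_q(n, t) = 1 + 15 + 90 = 106.
Step 2: q^n = 4^5 = 1024.
Step 3: Hamming bound ⌊q^n / V_q(n,t)⌋ = ⌊1024/106⌋ = 9.
Step 4: Compare |C| = 5 to 9: satisfied.
The claimed |C| lies below the Hamming bound.


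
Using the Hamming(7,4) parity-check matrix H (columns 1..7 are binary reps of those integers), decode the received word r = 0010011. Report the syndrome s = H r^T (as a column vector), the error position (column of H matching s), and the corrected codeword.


s = (0, 1, 0)^T, error position = 2, corrected codeword c = 0110011

Compute s = H r^T mod 2 one row at a time:
  s_1 = 0 + 0 + 1 + 1 = 2 ≡ 0 (mod 2).
  s_2 = 0 + 1 + 1 + 1 = 3 ≡ 1 (mod 2).
  s_3 = 0 + 1 + 0 + 1 = 2 ≡ 0 (mod 2).
s = (0, 1, 0)^T — this equals column 2 of H (binary 010), so error is at position 2.
Correct: flip bit 2 of r = 0010011 to get c = 0110011.


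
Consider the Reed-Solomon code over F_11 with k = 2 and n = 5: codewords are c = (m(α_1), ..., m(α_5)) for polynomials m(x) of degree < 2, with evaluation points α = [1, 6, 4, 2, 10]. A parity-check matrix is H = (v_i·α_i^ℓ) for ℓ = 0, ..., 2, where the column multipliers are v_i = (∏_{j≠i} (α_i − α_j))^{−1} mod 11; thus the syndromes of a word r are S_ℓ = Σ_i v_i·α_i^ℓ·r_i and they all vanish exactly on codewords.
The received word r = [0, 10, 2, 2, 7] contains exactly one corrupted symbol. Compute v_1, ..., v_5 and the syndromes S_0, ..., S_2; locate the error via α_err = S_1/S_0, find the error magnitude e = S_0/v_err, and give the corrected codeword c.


S = (3, 1, 4), error at position 3, error magnitude e = 7, c = [0, 10, 6, 2, 7].

Step 1: column multipliers v_i = (∏_{j≠i}(α_i − α_j))^{−1} mod 11.
  i = 1 (α = 1): (1−6)(1−4)(1−2)(1−10) = (−5)·(−3)·(−1)·(−9) = 135 ≡ 3, so v_1 = 3^{−1} = 4 (mod 11).
  i = 2 (α = 6): (6−1)(6−4)(6−2)(6−10) = 5·2·4·(−4) = −160 ≡ 5, so v_2 = 5^{−1} = 9 (mod 11).
  i = 3 (α = 4): (4−1)(4−6)(4−2)(4−10) = 3·(−2)·2·(−6) = 72 ≡ 6, so v_3 = 6^{−1} = 2 (mod 11).
  i = 4 (α = 2): (2−1)(2−6)(2−4)(2−10) = 1·(−4)·(−2)·(−8) = −64 ≡ 2, so v_4 = 2^{−1} = 6 (mod 11).
  i = 5 (α = 10): (10−1)(10−6)(10−4)(10−2) = 9·4·6·8 = 1728 ≡ 1, so v_5 = 1^{−1} = 1 (mod 11).
  v = [4, 9, 2, 6, 1].
Step 2: syndromes of r = [0, 10, 2, 2, 7] (all sums mod 11).
  S_0 = Σ v_i r_i = 4·0 + 9·10 + 2·2 + 6·2 + 1·7 = 113 ≡ 3.
  S_1 = Σ v_i α_i r_i = 4·1·0 + 9·6·10 + 2·4·2 + 6·2·2 + 1·10·7 = 650 ≡ 1.
  α_i^2 mod 11 = [1, 3, 5, 4, 1].
  S_2 = Σ v_i α_i^2 r_i = 4·1·0 + 9·3·10 + 2·5·2 + 6·4·2 + 1·1·7 = 345 ≡ 4.
  S = (3, 1, 4) ≠ 0, so r is not a codeword (an error is present).
Step 3: locate the error. For a single error e at position i, S_ℓ = v_i·e·α_i^ℓ, so α_err = S_1/S_0.
  S_0^{−1} = 3^{−1} = 4 (mod 11), so α_err = 1·4 = 4 ≡ 4 = α_3. Error position i = 3.
  Consistency check: S_2/S_1 = 4·1 = 4 ≡ 4 = α_err ✓ (single-error assumption holds).
Step 4: error magnitude e = S_0/v_3 = S_0·∏_{j≠3}(α_3 − α_j) = 3·6 = 18 ≡ 7 (mod 11).
Step 5: correct position 3: c_3 = r_3 − e = 2 − 7 ≡ 6 (mod 11). Hence c = [0, 10, 6, 2, 7].
  Check: interpolating c through the α_i gives m(x) = 9 + 2·x (degree < 2) with m(α_i) = c_i for every i, so c is indeed a codeword.


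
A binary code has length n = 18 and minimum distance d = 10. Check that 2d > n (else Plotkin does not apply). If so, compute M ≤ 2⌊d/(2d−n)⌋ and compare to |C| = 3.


Plotkin bound M ≤ 10; given |C| = 3 ≤ bound (satisfied).

Check applicability: 2d = 20, n = 18.
2d − n = 2 > 0, so Plotkin applies.
Compute d/(2d−n) = 10/2 ≈ 5.0000.
⌊d/(2d−n)⌋ = 5.
Plotkin bound: M ≤ 2·5 = 10.
Given |C| = 3, check: satisfied.
This |C| is below the Plotkin bound.


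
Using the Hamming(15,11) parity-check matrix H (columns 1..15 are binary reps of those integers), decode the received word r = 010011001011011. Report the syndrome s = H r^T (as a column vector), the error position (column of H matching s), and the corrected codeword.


s = (1, 1, 1, 0)^T, error position = 14, corrected codeword c = 010011001011001

Compute s = H r^T mod 2 one row at a time:
  s_1 = 0 + 1 + 0 + 1 + 1 + 0 + 1 + 1 = 5 ≡ 1 (mod 2).
  s_2 = 0 + 1 + 1 + 0 + 1 + 0 + 1 + 1 = 5 ≡ 1 (mod 2).
  s_3 = 1 + 0 + 1 + 0 + 0 + 1 + 1 + 1 = 5 ≡ 1 (mod 2).
  s_4 = 0 + 0 + 1 + 0 + 1 + 1 + 0 + 1 = 4 ≡ 0 (mod 2).
s = (1, 1, 1, 0)^T — this equals column 14 of H (binary 1110), so error is at position 14.
Correct: flip bit 14 of r = 010011001011011 to get c = 010011001011001.


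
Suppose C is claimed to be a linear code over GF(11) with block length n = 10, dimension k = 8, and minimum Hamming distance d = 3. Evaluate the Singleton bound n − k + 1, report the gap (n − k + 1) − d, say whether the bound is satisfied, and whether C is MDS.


Singleton RHS = n − k + 1 = 3, slack = 0, bound satisfied, MDS.

Singleton bound: d ≤ n − k + 1.
Here n = 10, k = 8, so n − k + 1 = 3.
Given d = 3, check d ≤ 3: YES.
Slack = (n − k + 1) − d = 0.
The code is MDS (slack = 0).
Description: the claimed parameters are [10, 8, 3]_11; such a code would be MDS (meets Singleton bound).


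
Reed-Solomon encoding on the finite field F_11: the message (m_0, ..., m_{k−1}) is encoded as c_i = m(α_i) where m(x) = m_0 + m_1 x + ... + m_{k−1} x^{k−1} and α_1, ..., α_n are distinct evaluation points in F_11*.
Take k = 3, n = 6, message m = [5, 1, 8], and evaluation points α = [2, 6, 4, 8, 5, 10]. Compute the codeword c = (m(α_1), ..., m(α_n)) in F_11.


c = [6, 2, 5, 8, 1, 1]

Message polynomial: m(x) = 5 + 1·x + 8·x^2 (mod 11).
For each evaluation point α_i, compute m(α_i) mod 11:
  α_1 = 2: Horner steps 8 → 6 → 6, so m(2) = 6.
  α_2 = 6: Horner steps 8 → 5 → 2, so m(6) = 2.
  α_3 = 4: Horner steps 8 → 0 → 5, so m(4) = 5.
  α_4 = 8: Horner steps 8 → 10 → 8, so m(8) = 8.
  α_5 = 5: Horner steps 8 → 8 → 1, so m(5) = 1.
  α_6 = 10: Horner steps 8 → 4 → 1, so m(10) = 1.
Codeword c = [6, 2, 5, 8, 1, 1] ∈ F_11^6.


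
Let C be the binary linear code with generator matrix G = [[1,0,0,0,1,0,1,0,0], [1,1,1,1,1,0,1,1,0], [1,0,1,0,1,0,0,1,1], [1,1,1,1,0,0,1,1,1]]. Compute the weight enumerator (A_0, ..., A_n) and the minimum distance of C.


Weight distribution: A_0 = 1, A_2 = 1, A_3 = 4, A_4 = 5, A_5 = 2, A_6 = 1, A_7 = 2. Minimum distance d = 2.

Enumerate all 2^4 = 16 messages m ∈ F_2^4.
For each, compute codeword c = mG in F_2^9, then tally its weight.
  m = 0000 → c = 000000000, weight = 0.
  m = 1000 → c = 100010100, weight = 3.
  m = 0100 → c = 111110110, weight = 7.
  m = 1100 → c = 011100010, weight = 4.
  m = 0010 → c = 101010011, weight = 5.
  m = 1010 → c = 001000111, weight = 4.
  m = 0110 → c = 010100101, weight = 4.
  m = 1110 → c = 110110001, weight = 5.
  m = 0001 → c = 111100111, weight = 7.
  m = 1001 → c = 011110011, weight = 6.
  m = 0101 → c = 000010001, weight = 2.
  m = 1101 → c = 100000101, weight = 3.
  m = 0011 → c = 010110100, weight = 4.
  m = 1011 → c = 110100000, weight = 3.
  m = 0111 → c = 101000010, weight = 3.
  m = 1111 → c = 001010110, weight = 4.
Tally weights:
  weight 0: 1 codewords.
  weight 2: 1 codewords.
  weight 3: 4 codewords.
  weight 4: 5 codewords.
  weight 5: 2 codewords.
  weight 6: 1 codewords.
  weight 7: 2 codewords.
Minimum distance d = smallest w > 0 with A_w > 0 = 2.
Sanity: Σ A_w = 16 = 2^4 = 16 ✓.


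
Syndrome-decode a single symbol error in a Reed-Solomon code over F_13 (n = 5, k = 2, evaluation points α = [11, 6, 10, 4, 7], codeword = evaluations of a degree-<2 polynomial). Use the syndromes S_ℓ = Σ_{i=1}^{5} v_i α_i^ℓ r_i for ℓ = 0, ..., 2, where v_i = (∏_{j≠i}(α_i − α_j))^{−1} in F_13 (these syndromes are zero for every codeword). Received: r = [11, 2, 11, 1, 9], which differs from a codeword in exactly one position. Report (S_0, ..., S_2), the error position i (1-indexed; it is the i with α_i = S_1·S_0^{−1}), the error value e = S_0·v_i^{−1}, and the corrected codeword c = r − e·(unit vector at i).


S = (12, 3, 4), error at position 3, error magnitude e = 7, c = [11, 2, 4, 1, 9].

Step 1: column multipliers v_i = (∏_{j≠i}(α_i − α_j))^{−1} mod 13.
  i = 1 (α = 11): (11−6)(11−10)(11−4)(11−7) = 5·1·7·4 = 140 ≡ 10, so v_1 = 10^{−1} = 4 (mod 13).
  i = 2 (α = 6): (6−11)(6−10)(6−4)(6−7) = (−5)·(−4)·2·(−1) = −40 ≡ 12, so v_2 = 12^{−1} = 12 (mod 13).
  i = 3 (α = 10): (10−11)(10−6)(10−4)(10−7) = (−1)·4·6·3 = −72 ≡ 6, so v_3 = 6^{−1} = 11 (mod 13).
  i = 4 (α = 4): (4−11)(4−6)(4−10)(4−7) = (−7)·(−2)·(−6)·(−3) = 252 ≡ 5, so v_4 = 5^{−1} = 8 (mod 13).
  i = 5 (α = 7): (7−11)(7−6)(7−10)(7−4) = (−4)·1·(−3)·3 = 36 ≡ 10, so v_5 = 10^{−1} = 4 (mod 13).
  v = [4, 12, 11, 8, 4].
Step 2: syndromes of r = [11, 2, 11, 1, 9] (all sums mod 13).
  S_0 = Σ v_i r_i = 4·11 + 12·2 + 11·11 + 8·1 + 4·9 = 233 ≡ 12.
  S_1 = Σ v_i α_i r_i = 4·11·11 + 12·6·2 + 11·10·11 + 8·4·1 + 4·7·9 = 2122 ≡ 3.
  α_i^2 mod 13 = [4, 10, 9, 3, 10].
  S_2 = Σ v_i α_i^2 r_i = 4·4·11 + 12·10·2 + 11·9·11 + 8·3·1 + 4·10·9 = 1889 ≡ 4.
  S = (12, 3, 4) ≠ 0, so r is not a codeword (an error is present).
Step 3: locate the error. For a single error e at position i, S_ℓ = v_i·e·α_i^ℓ, so α_err = S_1/S_0.
  S_0^{−1} = 12^{−1} = 12 (mod 13), so α_err = 3·12 = 36 ≡ 10 = α_3. Error position i = 3.
  Consistency check: S_2/S_1 = 4·9 = 36 ≡ 10 = α_err ✓ (single-error assumption holds).
Step 4: error magnitude e = S_0/v_3 = S_0·∏_{j≠3}(α_3 − α_j) = 12·6 = 72 ≡ 7 (mod 13).
Step 5: correct position 3: c_3 = r_3 − e = 11 − 7 ≡ 4 (mod 13). Hence c = [11, 2, 4, 1, 9].
  Check: interpolating c through the α_i gives m(x) = 12 + 7·x (degree < 2) with m(α_i) = c_i for every i, so c is indeed a codeword.


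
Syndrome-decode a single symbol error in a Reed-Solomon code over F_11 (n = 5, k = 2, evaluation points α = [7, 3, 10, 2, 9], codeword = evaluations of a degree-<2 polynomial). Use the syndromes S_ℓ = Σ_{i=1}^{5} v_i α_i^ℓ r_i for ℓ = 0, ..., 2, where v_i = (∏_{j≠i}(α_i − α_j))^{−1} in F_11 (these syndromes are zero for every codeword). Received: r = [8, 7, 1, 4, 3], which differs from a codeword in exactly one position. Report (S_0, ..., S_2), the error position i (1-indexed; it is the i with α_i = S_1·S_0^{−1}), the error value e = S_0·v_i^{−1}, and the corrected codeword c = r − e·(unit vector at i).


S = (2, 9, 2), error at position 3, error magnitude e = 6, c = [8, 7, 6, 4, 3].

Step 1: column multipliers v_i = (∏_{j≠i}(α_i − α_j))^{−1} mod 11.
  i = 1 (α = 7): (7−3)(7−10)(7−2)(7−9) = 4·(−3)·5·(−2) = 120 ≡ 10, so v_1 = 10^{−1} = 10 (mod 11).
  i = 2 (α = 3): (3−7)(3−10)(3−2)(3−9) = (−4)·(−7)·1·(−6) = −168 ≡ 8, so v_2 = 8^{−1} = 7 (mod 11).
  i = 3 (α = 10): (10−7)(10−3)(10−2)(10−9) = 3·7·8·1 = 168 ≡ 3, so v_3 = 3^{−1} = 4 (mod 11).
  i = 4 (α = 2): (2−7)(2−3)(2−10)(2−9) = (−5)·(−1)·(−8)·(−7) = 280 ≡ 5, so v_4 = 5^{−1} = 9 (mod 11).
  i = 5 (α = 9): (9−7)(9−3)(9−10)(9−2) = 2·6·(−1)·7 = −84 ≡ 4, so v_5 = 4^{−1} = 3 (mod 11).
  v = [10, 7, 4, 9, 3].
Step 2: syndromes of r = [8, 7, 1, 4, 3] (all sums mod 11).
  S_0 = Σ v_i r_i = 10·8 + 7·7 + 4·1 + 9·4 + 3·3 = 178 ≡ 2.
  S_1 = Σ v_i α_i r_i = 10·7·8 + 7·3·7 + 4·10·1 + 9·2·4 + 3·9·3 = 900 ≡ 9.
  α_i^2 mod 11 = [5, 9, 1, 4, 4].
  S_2 = Σ v_i α_i^2 r_i = 10·5·8 + 7·9·7 + 4·1·1 + 9·4·4 + 3·4·3 = 1025 ≡ 2.
  S = (2, 9, 2) ≠ 0, so r is not a codeword (an error is present).
Step 3: locate the error. For a single error e at position i, S_ℓ = v_i·e·α_i^ℓ, so α_err = S_1/S_0.
  S_0^{−1} = 2^{−1} = 6 (mod 11), so α_err = 9·6 = 54 ≡ 10 = α_3. Error position i = 3.
  Consistency check: S_2/S_1 = 2·5 = 10 ≡ 10 = α_err ✓ (single-error assumption holds).
Step 4: error magnitude e = S_0/v_3 = S_0·∏_{j≠3}(α_3 − α_j) = 2·3 = 6 ≡ 6 (mod 11).
Step 5: correct position 3: c_3 = r_3 − e = 1 − 6 ≡ 6 (mod 11). Hence c = [8, 7, 6, 4, 3].
  Check: interpolating c through the α_i gives m(x) = 9 + 3·x (degree < 2) with m(α_i) = c_i for every i, so c is indeed a codeword.


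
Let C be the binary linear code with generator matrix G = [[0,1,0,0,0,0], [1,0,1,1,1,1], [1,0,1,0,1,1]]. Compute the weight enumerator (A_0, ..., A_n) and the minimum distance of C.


Weight distribution: A_0 = 1, A_1 = 2, A_2 = 1, A_4 = 1, A_5 = 2, A_6 = 1. Minimum distance d = 1.

Enumerate all 2^3 = 8 messages m ∈ F_2^3.
For each, compute codeword c = mG in F_2^6, then tally its weight.
  m = 000 → c = 000000, weight = 0.
  m = 100 → c = 010000, weight = 1.
  m = 010 → c = 101111, weight = 5.
  m = 110 → c = 111111, weight = 6.
  m = 001 → c = 101011, weight = 4.
  m = 101 → c = 111011, weight = 5.
  m = 011 → c = 000100, weight = 1.
  m = 111 → c = 010100, weight = 2.
Tally weights:
  weight 0: 1 codewords.
  weight 1: 2 codewords.
  weight 2: 1 codewords.
  weight 4: 1 codewords.
  weight 5: 2 codewords.
  weight 6: 1 codewords.
Minimum distance d = smallest w > 0 with A_w > 0 = 1.
Sanity: Σ A_w = 8 = 2^3 = 8 ✓.


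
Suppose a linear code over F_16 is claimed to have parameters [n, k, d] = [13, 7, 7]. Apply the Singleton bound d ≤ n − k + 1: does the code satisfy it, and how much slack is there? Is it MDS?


Singleton RHS = n − k + 1 = 7, slack = 0, bound satisfied, MDS.

Singleton bound: d ≤ n − k + 1.
Here n = 13, k = 7, so n − k + 1 = 7.
Given d = 7, check d ≤ 7: YES.
Slack = (n − k + 1) − d = 0.
The code is MDS (slack = 0).
Description: the claimed parameters are [13, 7, 7]_16; such a code would be MDS (meets Singleton bound).


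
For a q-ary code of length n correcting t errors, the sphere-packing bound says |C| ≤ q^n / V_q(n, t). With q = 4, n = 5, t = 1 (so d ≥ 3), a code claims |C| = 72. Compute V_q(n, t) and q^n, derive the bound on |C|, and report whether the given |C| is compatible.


V_q(n, t) = 16, q^n = 1024, Hamming bound = 64, |C| = 72 > bound (violated).

Step 1: Compute V_q(n, t) = Σ_{j=0}^1 C(n, j) (q−1)^j.
  j = 0: C(5,0)·(3)^0 = 1·1 = 1.
  j = 1: C(5,1)·(3)^1 = 5·3 = 15.
  V_q(n, t) = 1 + 15 = 16.
Step 2: q^n = 4^5 = 1024.
Step 3: Hamming bound ⌊q^n / V_q(n,t)⌋ = ⌊1024/16⌋ = 64.
Step 4: Compare |C| = 72 to 64: violated.
The claimed |C| lies above the Hamming bound, so no 4-ary code of length 5 with d ≥ 3 can have 72 codewords.


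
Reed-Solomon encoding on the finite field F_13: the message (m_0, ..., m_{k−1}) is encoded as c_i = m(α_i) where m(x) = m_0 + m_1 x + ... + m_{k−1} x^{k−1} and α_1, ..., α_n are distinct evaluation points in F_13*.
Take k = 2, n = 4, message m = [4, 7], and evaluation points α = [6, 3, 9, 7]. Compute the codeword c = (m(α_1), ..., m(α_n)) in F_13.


c = [7, 12, 2, 1]

Message polynomial: m(x) = 4 + 7·x (mod 13).
For each evaluation point α_i, compute m(α_i) mod 13:
  α_1 = 6: Horner steps 7 → 7, so m(6) = 7.
  α_2 = 3: Horner steps 7 → 12, so m(3) = 12.
  α_3 = 9: Horner steps 7 → 2, so m(9) = 2.
  α_4 = 7: Horner steps 7 → 1, so m(7) = 1.
Codeword c = [7, 12, 2, 1] ∈ F_13^4.


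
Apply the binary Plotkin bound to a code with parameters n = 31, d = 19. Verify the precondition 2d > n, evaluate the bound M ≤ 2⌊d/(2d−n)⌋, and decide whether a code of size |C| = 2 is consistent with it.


Plotkin bound M ≤ 4; given |C| = 2 ≤ bound (satisfied).

Check applicability: 2d = 38, n = 31.
2d − n = 7 > 0, so Plotkin applies.
Compute d/(2d−n) = 19/7 ≈ 2.7143.
⌊d/(2d−n)⌋ = 2.
Plotkin bound: M ≤ 2·2 = 4.
Given |C| = 2, check: satisfied.
This |C| is below the Plotkin bound.


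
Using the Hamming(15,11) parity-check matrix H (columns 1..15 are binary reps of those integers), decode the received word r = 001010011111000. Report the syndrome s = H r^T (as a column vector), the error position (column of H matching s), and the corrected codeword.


s = (1, 0, 1, 0)^T, error position = 10, corrected codeword c = 001010011011000

Compute s = H r^T mod 2 one row at a time:
  s_1 = 1 + 1 + 1 + 1 + 1 + 0 + 0 + 0 = 5 ≡ 1 (mod 2).
  s_2 = 0 + 1 + 0 + 0 + 1 + 0 + 0 + 0 = 2 ≡ 0 (mod 2).
  s_3 = 0 + 1 + 0 + 0 + 1 + 1 + 0 + 0 = 3 ≡ 1 (mod 2).
  s_4 = 0 + 1 + 1 + 0 + 1 + 1 + 0 + 0 = 4 ≡ 0 (mod 2).
s = (1, 0, 1, 0)^T — this equals column 10 of H (binary 1010), so error is at position 10.
Correct: flip bit 10 of r = 001010011111000 to get c = 001010011011000.


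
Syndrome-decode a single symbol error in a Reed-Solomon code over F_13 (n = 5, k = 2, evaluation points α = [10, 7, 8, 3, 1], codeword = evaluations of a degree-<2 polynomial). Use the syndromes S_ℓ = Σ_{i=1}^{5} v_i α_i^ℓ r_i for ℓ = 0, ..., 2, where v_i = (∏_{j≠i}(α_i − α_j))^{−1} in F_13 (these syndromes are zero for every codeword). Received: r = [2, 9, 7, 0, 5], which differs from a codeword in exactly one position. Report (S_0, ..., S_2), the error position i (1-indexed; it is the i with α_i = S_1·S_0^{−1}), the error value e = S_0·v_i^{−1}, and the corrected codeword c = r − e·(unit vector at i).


S = (12, 6, 3), error at position 2, error magnitude e = 6, c = [2, 3, 7, 0, 5].

Step 1: column multipliers v_i = (∏_{j≠i}(α_i − α_j))^{−1} mod 13.
  i = 1 (α = 10): (10−7)(10−8)(10−3)(10−1) = 3·2·7·9 = 378 ≡ 1, so v_1 = 1^{−1} = 1 (mod 13).
  i = 2 (α = 7): (7−10)(7−8)(7−3)(7−1) = (−3)·(−1)·4·6 = 72 ≡ 7, so v_2 = 7^{−1} = 2 (mod 13).
  i = 3 (α = 8): (8−10)(8−7)(8−3)(8−1) = (−2)·1·5·7 = −70 ≡ 8, so v_3 = 8^{−1} = 5 (mod 13).
  i = 4 (α = 3): (3−10)(3−7)(3−8)(3−1) = (−7)·(−4)·(−5)·2 = −280 ≡ 6, so v_4 = 6^{−1} = 11 (mod 13).
  i = 5 (α = 1): (1−10)(1−7)(1−8)(1−3) = (−9)·(−6)·(−7)·(−2) = 756 ≡ 2, so v_5 = 2^{−1} = 7 (mod 13).
  v = [1, 2, 5, 11, 7].
Step 2: syndromes of r = [2, 9, 7, 0, 5] (all sums mod 13).
  S_0 = Σ v_i r_i = 1·2 + 2·9 + 5·7 + 11·0 + 7·5 = 90 ≡ 12.
  S_1 = Σ v_i α_i r_i = 1·10·2 + 2·7·9 + 5·8·7 + 11·3·0 + 7·1·5 = 461 ≡ 6.
  α_i^2 mod 13 = [9, 10, 12, 9, 1].
  S_2 = Σ v_i α_i^2 r_i = 1·9·2 + 2·10·9 + 5·12·7 + 11·9·0 + 7·1·5 = 653 ≡ 3.
  S = (12, 6, 3) ≠ 0, so r is not a codeword (an error is present).
Step 3: locate the error. For a single error e at position i, S_ℓ = v_i·e·α_i^ℓ, so α_err = S_1/S_0.
  S_0^{−1} = 12^{−1} = 12 (mod 13), so α_err = 6·12 = 72 ≡ 7 = α_2. Error position i = 2.
  Consistency check: S_2/S_1 = 3·11 = 33 ≡ 7 = α_err ✓ (single-error assumption holds).
Step 4: error magnitude e = S_0/v_2 = S_0·∏_{j≠2}(α_2 − α_j) = 12·7 = 84 ≡ 6 (mod 13).
Step 5: correct position 2: c_2 = r_2 − e = 9 − 6 ≡ 3 (mod 13). Hence c = [2, 3, 7, 0, 5].
  Check: interpolating c through the α_i gives m(x) = 1 + 4·x (degree < 2) with m(α_i) = c_i for every i, so c is indeed a codeword.


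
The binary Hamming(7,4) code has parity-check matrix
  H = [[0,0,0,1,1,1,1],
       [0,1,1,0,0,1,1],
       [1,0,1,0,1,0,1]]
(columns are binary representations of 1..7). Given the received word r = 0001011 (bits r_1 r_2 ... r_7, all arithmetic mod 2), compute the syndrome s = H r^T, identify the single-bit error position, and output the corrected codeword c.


s = (1, 0, 1)^T, error position = 5, corrected codeword c = 0001111

Compute s = H r^T mod 2 one row at a time:
  s_1 = 1 + 0 + 1 + 1 = 3 ≡ 1 (mod 2).
  s_2 = 0 + 0 + 1 + 1 = 2 ≡ 0 (mod 2).
  s_3 = 0 + 0 + 0 + 1 = 1 ≡ 1 (mod 2).
s = (1, 0, 1)^T — this equals column 5 of H (binary 101), so error is at position 5.
Correct: flip bit 5 of r = 0001011 to get c = 0001111.


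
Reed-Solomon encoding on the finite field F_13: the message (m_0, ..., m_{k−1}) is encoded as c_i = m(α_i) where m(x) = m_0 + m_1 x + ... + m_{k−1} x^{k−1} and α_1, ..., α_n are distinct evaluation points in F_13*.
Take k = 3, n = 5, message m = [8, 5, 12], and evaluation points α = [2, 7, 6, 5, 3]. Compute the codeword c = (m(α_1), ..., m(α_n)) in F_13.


c = [1, 7, 2, 8, 1]

Message polynomial: m(x) = 8 + 5·x + 12·x^2 (mod 13).
For each evaluation point α_i, compute m(α_i) mod 13:
  α_1 = 2: Horner steps 12 → 3 → 1, so m(2) = 1.
  α_2 = 7: Horner steps 12 → 11 → 7, so m(7) = 7.
  α_3 = 6: Horner steps 12 → 12 → 2, so m(6) = 2.
  α_4 = 5: Horner steps 12 → 0 → 8, so m(5) = 8.
  α_5 = 3: Horner steps 12 → 2 → 1, so m(3) = 1.
Codeword c = [1, 7, 2, 8, 1] ∈ F_13^5.


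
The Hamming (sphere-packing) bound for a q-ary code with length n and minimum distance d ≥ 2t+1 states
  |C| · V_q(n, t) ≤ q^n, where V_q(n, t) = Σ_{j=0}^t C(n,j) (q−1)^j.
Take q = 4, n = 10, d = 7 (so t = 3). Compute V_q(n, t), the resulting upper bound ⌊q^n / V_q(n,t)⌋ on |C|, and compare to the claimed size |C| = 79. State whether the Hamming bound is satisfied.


V_q(n, t) = 3676, q^n = 1048576, Hamming bound = 285, |C| = 79 ≤ bound (satisfied).

Step 1: Compute V_q(n, t) = Σ_{j=0}^3 C(n, j) (q−1)^j.
  j = 0: C(10,0)·(3)^0 = 1·1 = 1.
  j = 1: C(10,1)·(3)^1 = 10·3 = 30.
  j = 2: C(10,2)·(3)^2 = 45·9 = 405.
  j = 3: C(10,3)·(3)^3 = 120·27 = 3240.
  V_q(n, t) = 1 + 30 + 405 + 3240 = 3676.
Step 2: q^n = 4^10 = 1048576.
Step 3: Hamming bound ⌊q^n / V_q(n,t)⌋ = ⌊1048576/3676⌋ = 285.
Step 4: Compare |C| = 79 to 285: satisfied.
The claimed |C| lies below the Hamming bound.


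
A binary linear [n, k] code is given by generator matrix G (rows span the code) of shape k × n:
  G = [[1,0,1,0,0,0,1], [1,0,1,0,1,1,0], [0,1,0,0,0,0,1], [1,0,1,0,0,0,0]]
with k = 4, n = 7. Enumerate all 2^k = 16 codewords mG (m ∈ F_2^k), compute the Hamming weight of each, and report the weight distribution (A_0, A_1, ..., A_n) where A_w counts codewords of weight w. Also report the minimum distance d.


Weight distribution: A_0 = 1, A_1 = 2, A_2 = 3, A_3 = 4, A_4 = 3, A_5 = 2, A_6 = 1. Minimum distance d = 1.

Enumerate all 2^4 = 16 messages m ∈ F_2^4.
For each, compute codeword c = mG in F_2^7, then tally its weight.
  m = 0000 → c = 0000000, weight = 0.
  m = 1000 → c = 1010001, weight = 3.
  m = 0100 → c = 1010110, weight = 4.
  m = 1100 → c = 0000111, weight = 3.
  m = 0010 → c = 0100001, weight = 2.
  m = 1010 → c = 1110000, weight = 3.
  m = 0110 → c = 1110111, weight = 6.
  m = 1110 → c = 0100110, weight = 3.
  m = 0001 → c = 1010000, weight = 2.
  m = 1001 → c = 0000001, weight = 1.
  m = 0101 → c = 0000110, weight = 2.
  m = 1101 → c = 1010111, weight = 5.
  m = 0011 → c = 1110001, weight = 4.
  m = 1011 → c = 0100000, weight = 1.
  m = 0111 → c = 0100111, weight = 4.
  m = 1111 → c = 1110110, weight = 5.
Tally weights:
  weight 0: 1 codewords.
  weight 1: 2 codewords.
  weight 2: 3 codewords.
  weight 3: 4 codewords.
  weight 4: 3 codewords.
  weight 5: 2 codewords.
  weight 6: 1 codewords.
Minimum distance d = smallest w > 0 with A_w > 0 = 1.
Sanity: Σ A_w = 16 = 2^4 = 16 ✓.


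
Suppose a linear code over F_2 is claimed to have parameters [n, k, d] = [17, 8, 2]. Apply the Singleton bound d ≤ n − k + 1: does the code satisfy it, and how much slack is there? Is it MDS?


Singleton RHS = n − k + 1 = 10, slack = 8, bound satisfied, not MDS.

Singleton bound: d ≤ n − k + 1.
Here n = 17, k = 8, so n − k + 1 = 10.
Given d = 2, check d ≤ 10: YES.
Slack = (n − k + 1) − d = 8.
The code is NOT MDS (slack = 8 > 0).
Description: the claimed parameters are [17, 8, 2]_2; such a code would be non-MDS.


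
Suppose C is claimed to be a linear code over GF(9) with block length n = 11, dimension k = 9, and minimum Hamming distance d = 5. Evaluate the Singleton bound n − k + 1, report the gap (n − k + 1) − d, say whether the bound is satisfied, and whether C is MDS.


Singleton RHS = n − k + 1 = 3, slack = -2, bound violated (no such code; not MDS).

Singleton bound: d ≤ n − k + 1.
Here n = 11, k = 9, so n − k + 1 = 3.
Given d = 5, check d ≤ 3: NO.
Slack = (n − k + 1) − d = -2.
The slack is negative: d = 5 exceeds n − k + 1 = 3 by 2, so the Singleton bound is violated and no linear [11, 9, 5]_9 code can exist. In particular it is not MDS (MDS requires d = n − k + 1 exactly).
Description: the claimed parameters are [11, 9, 5]_9; such a code would be impossible (violates the Singleton bound).


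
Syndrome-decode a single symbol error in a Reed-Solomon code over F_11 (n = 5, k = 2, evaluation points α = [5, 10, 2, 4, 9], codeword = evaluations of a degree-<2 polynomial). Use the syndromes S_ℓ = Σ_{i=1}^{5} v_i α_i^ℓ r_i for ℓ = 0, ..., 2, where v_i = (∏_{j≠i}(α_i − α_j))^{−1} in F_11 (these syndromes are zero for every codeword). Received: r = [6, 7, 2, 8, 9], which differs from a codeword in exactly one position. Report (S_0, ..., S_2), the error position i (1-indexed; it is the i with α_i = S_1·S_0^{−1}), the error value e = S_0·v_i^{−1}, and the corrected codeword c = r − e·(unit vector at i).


S = (2, 4, 8), error at position 3, error magnitude e = 1, c = [6, 7, 1, 8, 9].

Step 1: column multipliers v_i = (∏_{j≠i}(α_i − α_j))^{−1} mod 11.
  i = 1 (α = 5): (5−10)(5−2)(5−4)(5−9) = (−5)·3·1·(−4) = 60 ≡ 5, so v_1 = 5^{−1} = 9 (mod 11).
  i = 2 (α = 10): (10−5)(10−2)(10−4)(10−9) = 5·8·6·1 = 240 ≡ 9, so v_2 = 9^{−1} = 5 (mod 11).
  i = 3 (α = 2): (2−5)(2−10)(2−4)(2−9) = (−3)·(−8)·(−2)·(−7) = 336 ≡ 6, so v_3 = 6^{−1} = 2 (mod 11).
  i = 4 (α = 4): (4−5)(4−10)(4−2)(4−9) = (−1)·(−6)·2·(−5) = −60 ≡ 6, so v_4 = 6^{−1} = 2 (mod 11).
  i = 5 (α = 9): (9−5)(9−10)(9−2)(9−4) = 4·(−1)·7·5 = −140 ≡ 3, so v_5 = 3^{−1} = 4 (mod 11).
  v = [9, 5, 2, 2, 4].
Step 2: syndromes of r = [6, 7, 2, 8, 9] (all sums mod 11).
  S_0 = Σ v_i r_i = 9·6 + 5·7 + 2·2 + 2·8 + 4·9 = 145 ≡ 2.
  S_1 = Σ v_i α_i r_i = 9·5·6 + 5·10·7 + 2·2·2 + 2·4·8 + 4·9·9 = 1016 ≡ 4.
  α_i^2 mod 11 = [3, 1, 4, 5, 4].
  S_2 = Σ v_i α_i^2 r_i = 9·3·6 + 5·1·7 + 2·4·2 + 2·5·8 + 4·4·9 = 437 ≡ 8.
  S = (2, 4, 8) ≠ 0, so r is not a codeword (an error is present).
Step 3: locate the error. For a single error e at position i, S_ℓ = v_i·e·α_i^ℓ, so α_err = S_1/S_0.
  S_0^{−1} = 2^{−1} = 6 (mod 11), so α_err = 4·6 = 24 ≡ 2 = α_3. Error position i = 3.
  Consistency check: S_2/S_1 = 8·3 = 24 ≡ 2 = α_err ✓ (single-error assumption holds).
Step 4: error magnitude e = S_0/v_3 = S_0·∏_{j≠3}(α_3 − α_j) = 2·6 = 12 ≡ 1 (mod 11).
Step 5: correct position 3: c_3 = r_3 − e = 2 − 1 ≡ 1 (mod 11). Hence c = [6, 7, 1, 8, 9].
  Check: interpolating c through the α_i gives m(x) = 5 + 9·x (degree < 2) with m(α_i) = c_i for every i, so c is indeed a codeword.


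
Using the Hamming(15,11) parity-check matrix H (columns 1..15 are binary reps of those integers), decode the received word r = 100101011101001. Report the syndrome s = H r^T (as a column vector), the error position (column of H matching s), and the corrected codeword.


s = (1, 0, 1, 1)^T, error position = 11, corrected codeword c = 100101011111001

Compute s = H r^T mod 2 one row at a time:
  s_1 = 1 + 1 + 1 + 0 + 1 + 0 + 0 + 1 = 5 ≡ 1 (mod 2).
  s_2 = 1 + 0 + 1 + 0 + 1 + 0 + 0 + 1 = 4 ≡ 0 (mod 2).
  s_3 = 0 + 0 + 1 + 0 + 1 + 0 + 0 + 1 = 3 ≡ 1 (mod 2).
  s_4 = 1 + 0 + 0 + 0 + 1 + 0 + 0 + 1 = 3 ≡ 1 (mod 2).
s = (1, 0, 1, 1)^T — this equals column 11 of H (binary 1011), so error is at position 11.
Correct: flip bit 11 of r = 100101011101001 to get c = 100101011111001.


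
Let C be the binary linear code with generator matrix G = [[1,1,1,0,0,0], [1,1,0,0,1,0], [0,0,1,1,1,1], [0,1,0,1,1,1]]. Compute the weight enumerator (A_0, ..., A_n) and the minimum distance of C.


Weight distribution: A_0 = 1, A_1 = 1, A_2 = 4, A_3 = 4, A_4 = 3, A_5 = 3. Minimum distance d = 1.

Enumerate all 2^4 = 16 messages m ∈ F_2^4.
For each, compute codeword c = mG in F_2^6, then tally its weight.
  m = 0000 → c = 000000, weight = 0.
  m = 1000 → c = 111000, weight = 3.
  m = 0100 → c = 110010, weight = 3.
  m = 1100 → c = 001010, weight = 2.
  m = 0010 → c = 001111, weight = 4.
  m = 1010 → c = 110111, weight = 5.
  m = 0110 → c = 111101, weight = 5.
  m = 1110 → c = 000101, weight = 2.
  m = 0001 → c = 010111, weight = 4.
  m = 1001 → c = 101111, weight = 5.
  m = 0101 → c = 100101, weight = 3.
  m = 1101 → c = 011101, weight = 4.
  m = 0011 → c = 011000, weight = 2.
  m = 1011 → c = 100000, weight = 1.
  m = 0111 → c = 101010, weight = 3.
  m = 1111 → c = 010010, weight = 2.
Tally weights:
  weight 0: 1 codewords.
  weight 1: 1 codewords.
  weight 2: 4 codewords.
  weight 3: 4 codewords.
  weight 4: 3 codewords.
  weight 5: 3 codewords.
Minimum distance d = smallest w > 0 with A_w > 0 = 1.
Sanity: Σ A_w = 16 = 2^4 = 16 ✓.


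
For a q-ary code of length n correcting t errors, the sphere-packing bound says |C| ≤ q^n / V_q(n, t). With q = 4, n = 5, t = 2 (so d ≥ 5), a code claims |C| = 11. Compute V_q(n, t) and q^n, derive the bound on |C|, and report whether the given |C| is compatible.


V_q(n, t) = 106, q^n = 1024, Hamming bound = 9, |C| = 11 > bound (violated).

Step 1: Compute V_q(n, t) = Σ_{j=0}^2 C(n, j) (q−1)^j.
  j = 0: C(5,0)·(3)^0 = 1·1 = 1.
  j = 1: C(5,1)·(3)^1 = 5·3 = 15.
  j = 2: C(5,2)·(3)^2 = 10·9 = 90.
  V_q(n, t) = 1 + 15 + 90 = 106.
Step 2: q^n = 4^5 = 1024.
Step 3: Hamming bound ⌊q^n / V_q(n,t)⌋ = ⌊1024/106⌋ = 9.
Step 4: Compare |C| = 11 to 9: violated.
The claimed |C| lies above the Hamming bound, so no 4-ary code of length 5 with d ≥ 5 can have 11 codewords.


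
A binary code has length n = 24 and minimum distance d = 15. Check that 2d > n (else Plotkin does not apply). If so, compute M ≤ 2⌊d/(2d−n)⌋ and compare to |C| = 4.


Plotkin bound M ≤ 4; given |C| = 4 ≤ bound (satisfied).

Check applicability: 2d = 30, n = 24.
2d − n = 6 > 0, so Plotkin applies.
Compute d/(2d−n) = 15/6 ≈ 2.5000.
⌊d/(2d−n)⌋ = 2.
Plotkin bound: M ≤ 2·2 = 4.
Given |C| = 4, check: satisfied.
This |C| is at the Plotkin bound.


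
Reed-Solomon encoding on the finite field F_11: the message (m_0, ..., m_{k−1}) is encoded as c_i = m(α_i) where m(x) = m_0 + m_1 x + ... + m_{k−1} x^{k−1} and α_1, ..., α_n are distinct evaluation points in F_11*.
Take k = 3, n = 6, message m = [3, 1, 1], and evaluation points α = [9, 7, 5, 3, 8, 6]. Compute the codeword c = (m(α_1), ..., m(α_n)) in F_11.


c = [5, 4, 0, 4, 9, 1]

Message polynomial: m(x) = 3 + 1·x + 1·x^2 (mod 11).
For each evaluation point α_i, compute m(α_i) mod 11:
  α_1 = 9: Horner steps 1 → 10 → 5, so m(9) = 5.
  α_2 = 7: Horner steps 1 → 8 → 4, so m(7) = 4.
  α_3 = 5: Horner steps 1 → 6 → 0, so m(5) = 0.
  α_4 = 3: Horner steps 1 → 4 → 4, so m(3) = 4.
  α_5 = 8: Horner steps 1 → 9 → 9, so m(8) = 9.
  α_6 = 6: Horner steps 1 → 7 → 1, so m(6) = 1.
Codeword c = [5, 4, 0, 4, 9, 1] ∈ F_11^6.


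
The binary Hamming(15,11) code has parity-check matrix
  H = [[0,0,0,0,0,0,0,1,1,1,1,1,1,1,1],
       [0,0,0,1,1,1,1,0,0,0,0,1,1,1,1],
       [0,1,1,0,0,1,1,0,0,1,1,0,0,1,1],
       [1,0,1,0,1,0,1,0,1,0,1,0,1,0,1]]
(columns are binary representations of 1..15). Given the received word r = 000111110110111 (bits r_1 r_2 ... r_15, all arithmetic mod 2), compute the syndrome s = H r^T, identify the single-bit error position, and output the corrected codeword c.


s = (0, 1, 0, 1)^T, error position = 5, corrected codeword c = 000101110110111

Compute s = H r^T mod 2 one row at a time:
  s_1 = 1 + 0 + 1 + 1 + 0 + 1 + 1 + 1 = 6 ≡ 0 (mod 2).
  s_2 = 1 + 1 + 1 + 1 + 0 + 1 + 1 + 1 = 7 ≡ 1 (mod 2).
  s_3 = 0 + 0 + 1 + 1 + 1 + 1 + 1 + 1 = 6 ≡ 0 (mod 2).
  s_4 = 0 + 0 + 1 + 1 + 0 + 1 + 1 + 1 = 5 ≡ 1 (mod 2).
s = (0, 1, 0, 1)^T — this equals column 5 of H (binary 0101), so error is at position 5.
Correct: flip bit 5 of r = 000111110110111 to get c = 000101110110111.
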